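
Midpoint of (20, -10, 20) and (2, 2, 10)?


Midpoint = ((20+2)/2, (-10+2)/2, (20+10)/2) = (11, -4, 15)

(11, -4, 15)


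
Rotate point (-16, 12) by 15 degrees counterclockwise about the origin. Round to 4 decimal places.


x' = -16*cos(15) - 12*sin(15) = -18.5606
y' = -16*sin(15) + 12*cos(15) = 7.45

(-18.5606, 7.45)


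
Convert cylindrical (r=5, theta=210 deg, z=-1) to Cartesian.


x = 5 * cos(210) = -4.3301
y = 5 * sin(210) = -2.5
z = -1

(-4.3301, -2.5, -1)


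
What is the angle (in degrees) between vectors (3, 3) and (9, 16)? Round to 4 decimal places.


dot = 3*9 + 3*16 = 75
|u| = 4.2426, |v| = 18.3576
cos(angle) = 0.963
angle = 15.6422 degrees

15.6422 degrees


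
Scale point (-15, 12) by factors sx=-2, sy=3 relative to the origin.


Scaling: (x*sx, y*sy) = (-15*-2, 12*3) = (30, 36)

(30, 36)


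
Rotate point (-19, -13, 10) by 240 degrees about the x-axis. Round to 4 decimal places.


x' = -19
y' = -13*cos(240) - 10*sin(240) = 15.1603
z' = -13*sin(240) + 10*cos(240) = 6.2583

(-19, 15.1603, 6.2583)


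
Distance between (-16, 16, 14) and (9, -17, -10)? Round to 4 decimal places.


d = sqrt((9--16)^2 + (-17-16)^2 + (-10-14)^2) = 47.8539

47.8539


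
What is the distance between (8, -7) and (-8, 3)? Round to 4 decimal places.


d = sqrt((-8-8)^2 + (3--7)^2) = 18.868

18.868


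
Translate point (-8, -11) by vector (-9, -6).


Translation: (x+dx, y+dy) = (-8+-9, -11+-6) = (-17, -17)

(-17, -17)


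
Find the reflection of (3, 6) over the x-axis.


Reflection across x-axis: (x, y) -> (x, -y)
(3, 6) -> (3, -6)

(3, -6)


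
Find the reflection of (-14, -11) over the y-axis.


Reflection across y-axis: (x, y) -> (-x, y)
(-14, -11) -> (14, -11)

(14, -11)


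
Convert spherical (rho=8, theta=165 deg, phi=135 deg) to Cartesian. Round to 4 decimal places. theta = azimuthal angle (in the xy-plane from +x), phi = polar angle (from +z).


x = 8 * sin(135) * cos(165) = -5.4641
y = 8 * sin(135) * sin(165) = 1.4641
z = 8 * cos(135) = -5.6569

(-5.4641, 1.4641, -5.6569)


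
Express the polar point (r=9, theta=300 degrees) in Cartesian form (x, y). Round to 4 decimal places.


x = 9 * cos(300) = 4.5
y = 9 * sin(300) = -7.7942

(4.5, -7.7942)


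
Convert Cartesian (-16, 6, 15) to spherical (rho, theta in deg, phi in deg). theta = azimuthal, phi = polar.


rho = sqrt((-16)^2 + 6^2 + 15^2) = 22.7376
theta = atan2(6, -16) = 159.444 deg
phi = acos(15/22.7376) = 48.7231 deg

rho = 22.7376, theta = 159.444 deg, phi = 48.7231 deg


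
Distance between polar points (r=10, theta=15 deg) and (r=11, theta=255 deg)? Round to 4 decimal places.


d = sqrt(r1^2 + r2^2 - 2*r1*r2*cos(t2-t1))
d = sqrt(10^2 + 11^2 - 2*10*11*cos(255-15)) = 18.1934

18.1934


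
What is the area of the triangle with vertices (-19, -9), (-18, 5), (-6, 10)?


Area = |x1(y2-y3) + x2(y3-y1) + x3(y1-y2)| / 2
= |-19*(5-10) + -18*(10--9) + -6*(-9-5)| / 2
= 81.5

81.5


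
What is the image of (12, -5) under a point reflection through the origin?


Reflection through origin: (x, y) -> (-x, -y)
(12, -5) -> (-12, 5)

(-12, 5)


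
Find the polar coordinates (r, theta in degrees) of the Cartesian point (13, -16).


r = sqrt(13^2 + (-16)^2) = 20.6155
theta = atan2(-16, 13) = 309.0939 degrees

r = 20.6155, theta = 309.0939 degrees


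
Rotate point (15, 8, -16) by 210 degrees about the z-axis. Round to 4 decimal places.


x' = 15*cos(210) - 8*sin(210) = -8.9904
y' = 15*sin(210) + 8*cos(210) = -14.4282
z' = -16

(-8.9904, -14.4282, -16)


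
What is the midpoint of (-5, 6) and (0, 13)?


Midpoint = ((-5+0)/2, (6+13)/2) = (-2.5, 9.5)

(-2.5, 9.5)


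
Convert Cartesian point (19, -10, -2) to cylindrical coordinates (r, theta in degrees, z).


r = sqrt(19^2 + (-10)^2) = 21.4709
theta = atan2(-10, 19) = 332.2415 deg
z = -2

r = 21.4709, theta = 332.2415 deg, z = -2


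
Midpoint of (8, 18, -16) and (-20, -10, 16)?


Midpoint = ((8+-20)/2, (18+-10)/2, (-16+16)/2) = (-6, 4, 0)

(-6, 4, 0)


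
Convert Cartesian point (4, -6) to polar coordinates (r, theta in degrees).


r = sqrt(4^2 + (-6)^2) = 7.2111
theta = atan2(-6, 4) = 303.6901 degrees

r = 7.2111, theta = 303.6901 degrees


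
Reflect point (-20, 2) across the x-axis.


Reflection across x-axis: (x, y) -> (x, -y)
(-20, 2) -> (-20, -2)

(-20, -2)


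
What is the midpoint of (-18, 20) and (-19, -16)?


Midpoint = ((-18+-19)/2, (20+-16)/2) = (-18.5, 2)

(-18.5, 2)


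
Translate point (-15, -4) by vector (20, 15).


Translation: (x+dx, y+dy) = (-15+20, -4+15) = (5, 11)

(5, 11)


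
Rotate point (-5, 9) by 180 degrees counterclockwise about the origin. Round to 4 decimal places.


x' = -5*cos(180) - 9*sin(180) = 5
y' = -5*sin(180) + 9*cos(180) = -9

(5, -9)


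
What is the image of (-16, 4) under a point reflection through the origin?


Reflection through origin: (x, y) -> (-x, -y)
(-16, 4) -> (16, -4)

(16, -4)


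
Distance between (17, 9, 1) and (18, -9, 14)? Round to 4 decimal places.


d = sqrt((18-17)^2 + (-9-9)^2 + (14-1)^2) = 22.2261

22.2261


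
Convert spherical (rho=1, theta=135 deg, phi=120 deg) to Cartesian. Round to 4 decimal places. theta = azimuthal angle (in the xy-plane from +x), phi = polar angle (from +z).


x = 1 * sin(120) * cos(135) = -0.6124
y = 1 * sin(120) * sin(135) = 0.6124
z = 1 * cos(120) = -0.5

(-0.6124, 0.6124, -0.5)


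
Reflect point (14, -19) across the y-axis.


Reflection across y-axis: (x, y) -> (-x, y)
(14, -19) -> (-14, -19)

(-14, -19)


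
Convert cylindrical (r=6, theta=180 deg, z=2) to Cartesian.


x = 6 * cos(180) = -6
y = 6 * sin(180) = 0
z = 2

(-6, 0, 2)


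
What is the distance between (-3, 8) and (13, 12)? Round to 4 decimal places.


d = sqrt((13--3)^2 + (12-8)^2) = 16.4924

16.4924


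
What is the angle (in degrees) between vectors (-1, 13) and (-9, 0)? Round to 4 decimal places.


dot = -1*-9 + 13*0 = 9
|u| = 13.0384, |v| = 9
cos(angle) = 0.0767
angle = 85.6013 degrees

85.6013 degrees


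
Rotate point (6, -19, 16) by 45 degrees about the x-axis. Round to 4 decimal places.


x' = 6
y' = -19*cos(45) - 16*sin(45) = -24.7487
z' = -19*sin(45) + 16*cos(45) = -2.1213

(6, -24.7487, -2.1213)


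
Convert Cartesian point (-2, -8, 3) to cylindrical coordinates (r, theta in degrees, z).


r = sqrt((-2)^2 + (-8)^2) = 8.2462
theta = atan2(-8, -2) = 255.9638 deg
z = 3

r = 8.2462, theta = 255.9638 deg, z = 3


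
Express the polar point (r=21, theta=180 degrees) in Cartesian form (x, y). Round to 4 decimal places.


x = 21 * cos(180) = -21
y = 21 * sin(180) = 0

(-21, 0)


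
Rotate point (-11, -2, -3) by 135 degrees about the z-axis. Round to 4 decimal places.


x' = -11*cos(135) - -2*sin(135) = 9.1924
y' = -11*sin(135) + -2*cos(135) = -6.364
z' = -3

(9.1924, -6.364, -3)


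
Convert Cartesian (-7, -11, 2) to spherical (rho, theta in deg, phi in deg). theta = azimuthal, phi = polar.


rho = sqrt((-7)^2 + (-11)^2 + 2^2) = 13.1909
theta = atan2(-11, -7) = 237.5288 deg
phi = acos(2/13.1909) = 81.2792 deg

rho = 13.1909, theta = 237.5288 deg, phi = 81.2792 deg


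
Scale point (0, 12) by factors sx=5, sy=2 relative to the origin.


Scaling: (x*sx, y*sy) = (0*5, 12*2) = (0, 24)

(0, 24)


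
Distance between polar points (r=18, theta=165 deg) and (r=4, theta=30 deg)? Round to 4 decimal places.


d = sqrt(r1^2 + r2^2 - 2*r1*r2*cos(t2-t1))
d = sqrt(18^2 + 4^2 - 2*18*4*cos(30-165)) = 21.0196

21.0196


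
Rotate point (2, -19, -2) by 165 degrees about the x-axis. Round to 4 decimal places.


x' = 2
y' = -19*cos(165) - -2*sin(165) = 18.8702
z' = -19*sin(165) + -2*cos(165) = -2.9857

(2, 18.8702, -2.9857)


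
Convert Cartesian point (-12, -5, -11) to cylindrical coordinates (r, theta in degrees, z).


r = sqrt((-12)^2 + (-5)^2) = 13
theta = atan2(-5, -12) = 202.6199 deg
z = -11

r = 13, theta = 202.6199 deg, z = -11


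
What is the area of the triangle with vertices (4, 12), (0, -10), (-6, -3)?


Area = |x1(y2-y3) + x2(y3-y1) + x3(y1-y2)| / 2
= |4*(-10--3) + 0*(-3-12) + -6*(12--10)| / 2
= 80

80


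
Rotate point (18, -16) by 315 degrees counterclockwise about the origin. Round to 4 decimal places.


x' = 18*cos(315) - -16*sin(315) = 1.4142
y' = 18*sin(315) + -16*cos(315) = -24.0416

(1.4142, -24.0416)


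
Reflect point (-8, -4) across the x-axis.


Reflection across x-axis: (x, y) -> (x, -y)
(-8, -4) -> (-8, 4)

(-8, 4)


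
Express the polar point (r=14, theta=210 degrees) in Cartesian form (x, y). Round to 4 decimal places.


x = 14 * cos(210) = -12.1244
y = 14 * sin(210) = -7

(-12.1244, -7)


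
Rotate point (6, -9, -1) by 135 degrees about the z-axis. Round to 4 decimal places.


x' = 6*cos(135) - -9*sin(135) = 2.1213
y' = 6*sin(135) + -9*cos(135) = 10.6066
z' = -1

(2.1213, 10.6066, -1)


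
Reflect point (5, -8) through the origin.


Reflection through origin: (x, y) -> (-x, -y)
(5, -8) -> (-5, 8)

(-5, 8)


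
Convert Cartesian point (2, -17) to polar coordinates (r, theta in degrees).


r = sqrt(2^2 + (-17)^2) = 17.1172
theta = atan2(-17, 2) = 276.7098 degrees

r = 17.1172, theta = 276.7098 degrees


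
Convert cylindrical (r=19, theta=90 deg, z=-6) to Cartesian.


x = 19 * cos(90) = 0
y = 19 * sin(90) = 19
z = -6

(0, 19, -6)


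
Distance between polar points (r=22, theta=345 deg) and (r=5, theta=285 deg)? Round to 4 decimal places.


d = sqrt(r1^2 + r2^2 - 2*r1*r2*cos(t2-t1))
d = sqrt(22^2 + 5^2 - 2*22*5*cos(285-345)) = 19.975

19.975


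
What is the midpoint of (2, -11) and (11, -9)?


Midpoint = ((2+11)/2, (-11+-9)/2) = (6.5, -10)

(6.5, -10)


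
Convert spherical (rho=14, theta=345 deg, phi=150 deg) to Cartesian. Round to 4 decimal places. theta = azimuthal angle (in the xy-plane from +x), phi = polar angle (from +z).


x = 14 * sin(150) * cos(345) = 6.7615
y = 14 * sin(150) * sin(345) = -1.8117
z = 14 * cos(150) = -12.1244

(6.7615, -1.8117, -12.1244)


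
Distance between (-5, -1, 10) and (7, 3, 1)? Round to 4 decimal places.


d = sqrt((7--5)^2 + (3--1)^2 + (1-10)^2) = 15.5242

15.5242


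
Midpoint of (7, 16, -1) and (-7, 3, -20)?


Midpoint = ((7+-7)/2, (16+3)/2, (-1+-20)/2) = (0, 9.5, -10.5)

(0, 9.5, -10.5)


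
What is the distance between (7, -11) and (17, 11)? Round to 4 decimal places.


d = sqrt((17-7)^2 + (11--11)^2) = 24.1661

24.1661


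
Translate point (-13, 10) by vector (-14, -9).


Translation: (x+dx, y+dy) = (-13+-14, 10+-9) = (-27, 1)

(-27, 1)


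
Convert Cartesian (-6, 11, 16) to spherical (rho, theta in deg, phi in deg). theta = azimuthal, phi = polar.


rho = sqrt((-6)^2 + 11^2 + 16^2) = 20.3224
theta = atan2(11, -6) = 118.6105 deg
phi = acos(16/20.3224) = 38.0653 deg

rho = 20.3224, theta = 118.6105 deg, phi = 38.0653 deg


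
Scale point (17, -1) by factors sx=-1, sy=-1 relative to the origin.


Scaling: (x*sx, y*sy) = (17*-1, -1*-1) = (-17, 1)

(-17, 1)


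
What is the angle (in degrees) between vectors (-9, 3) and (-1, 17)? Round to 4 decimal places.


dot = -9*-1 + 3*17 = 60
|u| = 9.4868, |v| = 17.0294
cos(angle) = 0.3714
angle = 68.1986 degrees

68.1986 degrees


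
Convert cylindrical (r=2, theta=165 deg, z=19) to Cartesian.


x = 2 * cos(165) = -1.9319
y = 2 * sin(165) = 0.5176
z = 19

(-1.9319, 0.5176, 19)


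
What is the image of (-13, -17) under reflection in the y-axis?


Reflection across y-axis: (x, y) -> (-x, y)
(-13, -17) -> (13, -17)

(13, -17)


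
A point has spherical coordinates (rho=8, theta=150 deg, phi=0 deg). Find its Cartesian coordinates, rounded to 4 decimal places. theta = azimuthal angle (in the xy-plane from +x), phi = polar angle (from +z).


x = 8 * sin(0) * cos(150) = 0
y = 8 * sin(0) * sin(150) = 0
z = 8 * cos(0) = 8

(0, 0, 8)


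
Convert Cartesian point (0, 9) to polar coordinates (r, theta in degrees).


r = sqrt(0^2 + 9^2) = 9
theta = atan2(9, 0) = 90 degrees

r = 9, theta = 90 degrees


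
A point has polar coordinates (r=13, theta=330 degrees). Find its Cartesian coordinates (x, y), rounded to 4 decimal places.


x = 13 * cos(330) = 11.2583
y = 13 * sin(330) = -6.5

(11.2583, -6.5)


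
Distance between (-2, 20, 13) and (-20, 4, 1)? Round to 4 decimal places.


d = sqrt((-20--2)^2 + (4-20)^2 + (1-13)^2) = 26.9072

26.9072


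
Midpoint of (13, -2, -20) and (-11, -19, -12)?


Midpoint = ((13+-11)/2, (-2+-19)/2, (-20+-12)/2) = (1, -10.5, -16)

(1, -10.5, -16)


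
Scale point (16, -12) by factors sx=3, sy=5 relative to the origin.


Scaling: (x*sx, y*sy) = (16*3, -12*5) = (48, -60)

(48, -60)


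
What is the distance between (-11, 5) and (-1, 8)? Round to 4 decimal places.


d = sqrt((-1--11)^2 + (8-5)^2) = 10.4403

10.4403


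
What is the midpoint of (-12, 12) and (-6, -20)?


Midpoint = ((-12+-6)/2, (12+-20)/2) = (-9, -4)

(-9, -4)


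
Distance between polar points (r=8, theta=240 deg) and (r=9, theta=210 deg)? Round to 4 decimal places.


d = sqrt(r1^2 + r2^2 - 2*r1*r2*cos(t2-t1))
d = sqrt(8^2 + 9^2 - 2*8*9*cos(210-240)) = 4.5047

4.5047


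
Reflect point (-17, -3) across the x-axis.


Reflection across x-axis: (x, y) -> (x, -y)
(-17, -3) -> (-17, 3)

(-17, 3)


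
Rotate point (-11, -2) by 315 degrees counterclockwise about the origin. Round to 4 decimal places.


x' = -11*cos(315) - -2*sin(315) = -9.1924
y' = -11*sin(315) + -2*cos(315) = 6.364

(-9.1924, 6.364)


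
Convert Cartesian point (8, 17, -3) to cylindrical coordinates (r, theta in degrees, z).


r = sqrt(8^2 + 17^2) = 18.7883
theta = atan2(17, 8) = 64.7989 deg
z = -3

r = 18.7883, theta = 64.7989 deg, z = -3


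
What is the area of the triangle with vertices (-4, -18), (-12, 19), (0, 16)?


Area = |x1(y2-y3) + x2(y3-y1) + x3(y1-y2)| / 2
= |-4*(19-16) + -12*(16--18) + 0*(-18-19)| / 2
= 210

210


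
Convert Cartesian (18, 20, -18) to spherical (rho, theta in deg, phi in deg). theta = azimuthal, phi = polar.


rho = sqrt(18^2 + 20^2 + (-18)^2) = 32.3728
theta = atan2(20, 18) = 48.0128 deg
phi = acos(-18/32.3728) = 123.7811 deg

rho = 32.3728, theta = 48.0128 deg, phi = 123.7811 deg


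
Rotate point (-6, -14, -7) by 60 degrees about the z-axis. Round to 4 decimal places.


x' = -6*cos(60) - -14*sin(60) = 9.1244
y' = -6*sin(60) + -14*cos(60) = -12.1962
z' = -7

(9.1244, -12.1962, -7)


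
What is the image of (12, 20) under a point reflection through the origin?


Reflection through origin: (x, y) -> (-x, -y)
(12, 20) -> (-12, -20)

(-12, -20)


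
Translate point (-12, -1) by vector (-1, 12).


Translation: (x+dx, y+dy) = (-12+-1, -1+12) = (-13, 11)

(-13, 11)


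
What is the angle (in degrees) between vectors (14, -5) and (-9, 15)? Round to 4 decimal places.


dot = 14*-9 + -5*15 = -201
|u| = 14.8661, |v| = 17.4929
cos(angle) = -0.7729
angle = 140.6176 degrees

140.6176 degrees


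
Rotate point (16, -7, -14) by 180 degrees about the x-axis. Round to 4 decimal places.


x' = 16
y' = -7*cos(180) - -14*sin(180) = 7
z' = -7*sin(180) + -14*cos(180) = 14

(16, 7, 14)


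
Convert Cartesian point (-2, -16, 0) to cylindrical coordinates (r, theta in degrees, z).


r = sqrt((-2)^2 + (-16)^2) = 16.1245
theta = atan2(-16, -2) = 262.875 deg
z = 0

r = 16.1245, theta = 262.875 deg, z = 0


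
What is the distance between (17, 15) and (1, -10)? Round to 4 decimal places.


d = sqrt((1-17)^2 + (-10-15)^2) = 29.6816

29.6816


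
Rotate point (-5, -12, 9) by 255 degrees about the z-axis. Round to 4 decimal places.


x' = -5*cos(255) - -12*sin(255) = -10.297
y' = -5*sin(255) + -12*cos(255) = 7.9355
z' = 9

(-10.297, 7.9355, 9)


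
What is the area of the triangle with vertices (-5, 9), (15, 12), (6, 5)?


Area = |x1(y2-y3) + x2(y3-y1) + x3(y1-y2)| / 2
= |-5*(12-5) + 15*(5-9) + 6*(9-12)| / 2
= 56.5

56.5


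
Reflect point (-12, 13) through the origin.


Reflection through origin: (x, y) -> (-x, -y)
(-12, 13) -> (12, -13)

(12, -13)


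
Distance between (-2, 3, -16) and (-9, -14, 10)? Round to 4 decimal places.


d = sqrt((-9--2)^2 + (-14-3)^2 + (10--16)^2) = 31.8434

31.8434


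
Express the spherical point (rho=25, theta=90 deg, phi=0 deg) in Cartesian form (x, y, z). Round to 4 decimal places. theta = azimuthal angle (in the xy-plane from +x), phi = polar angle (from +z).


x = 25 * sin(0) * cos(90) = 0
y = 25 * sin(0) * sin(90) = 0
z = 25 * cos(0) = 25

(0, 0, 25)


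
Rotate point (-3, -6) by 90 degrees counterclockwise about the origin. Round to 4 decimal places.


x' = -3*cos(90) - -6*sin(90) = 6
y' = -3*sin(90) + -6*cos(90) = -3

(6, -3)


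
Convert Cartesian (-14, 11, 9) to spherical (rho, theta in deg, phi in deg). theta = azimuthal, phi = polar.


rho = sqrt((-14)^2 + 11^2 + 9^2) = 19.9499
theta = atan2(11, -14) = 141.8428 deg
phi = acos(9/19.9499) = 63.1838 deg

rho = 19.9499, theta = 141.8428 deg, phi = 63.1838 deg


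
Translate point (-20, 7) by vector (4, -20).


Translation: (x+dx, y+dy) = (-20+4, 7+-20) = (-16, -13)

(-16, -13)


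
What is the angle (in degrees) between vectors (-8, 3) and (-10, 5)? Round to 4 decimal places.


dot = -8*-10 + 3*5 = 95
|u| = 8.544, |v| = 11.1803
cos(angle) = 0.9945
angle = 6.009 degrees

6.009 degrees


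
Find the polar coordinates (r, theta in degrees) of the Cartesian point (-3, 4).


r = sqrt((-3)^2 + 4^2) = 5
theta = atan2(4, -3) = 126.8699 degrees

r = 5, theta = 126.8699 degrees


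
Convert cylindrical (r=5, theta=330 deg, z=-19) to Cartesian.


x = 5 * cos(330) = 4.3301
y = 5 * sin(330) = -2.5
z = -19

(4.3301, -2.5, -19)


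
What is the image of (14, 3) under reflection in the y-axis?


Reflection across y-axis: (x, y) -> (-x, y)
(14, 3) -> (-14, 3)

(-14, 3)


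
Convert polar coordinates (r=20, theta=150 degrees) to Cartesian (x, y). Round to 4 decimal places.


x = 20 * cos(150) = -17.3205
y = 20 * sin(150) = 10

(-17.3205, 10)


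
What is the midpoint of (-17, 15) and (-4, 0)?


Midpoint = ((-17+-4)/2, (15+0)/2) = (-10.5, 7.5)

(-10.5, 7.5)


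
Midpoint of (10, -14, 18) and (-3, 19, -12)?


Midpoint = ((10+-3)/2, (-14+19)/2, (18+-12)/2) = (3.5, 2.5, 3)

(3.5, 2.5, 3)


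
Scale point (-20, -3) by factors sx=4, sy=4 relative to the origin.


Scaling: (x*sx, y*sy) = (-20*4, -3*4) = (-80, -12)

(-80, -12)


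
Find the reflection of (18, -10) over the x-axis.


Reflection across x-axis: (x, y) -> (x, -y)
(18, -10) -> (18, 10)

(18, 10)


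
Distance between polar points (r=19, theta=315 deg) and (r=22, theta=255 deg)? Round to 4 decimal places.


d = sqrt(r1^2 + r2^2 - 2*r1*r2*cos(t2-t1))
d = sqrt(19^2 + 22^2 - 2*19*22*cos(255-315)) = 20.664

20.664


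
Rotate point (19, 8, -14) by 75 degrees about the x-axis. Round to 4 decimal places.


x' = 19
y' = 8*cos(75) - -14*sin(75) = 15.5935
z' = 8*sin(75) + -14*cos(75) = 4.1039

(19, 15.5935, 4.1039)


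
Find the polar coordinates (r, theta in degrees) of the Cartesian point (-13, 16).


r = sqrt((-13)^2 + 16^2) = 20.6155
theta = atan2(16, -13) = 129.0939 degrees

r = 20.6155, theta = 129.0939 degrees


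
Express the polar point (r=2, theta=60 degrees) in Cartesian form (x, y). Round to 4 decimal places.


x = 2 * cos(60) = 1
y = 2 * sin(60) = 1.7321

(1, 1.7321)


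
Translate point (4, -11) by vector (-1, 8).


Translation: (x+dx, y+dy) = (4+-1, -11+8) = (3, -3)

(3, -3)


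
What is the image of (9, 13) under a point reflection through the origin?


Reflection through origin: (x, y) -> (-x, -y)
(9, 13) -> (-9, -13)

(-9, -13)


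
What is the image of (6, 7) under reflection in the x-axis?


Reflection across x-axis: (x, y) -> (x, -y)
(6, 7) -> (6, -7)

(6, -7)


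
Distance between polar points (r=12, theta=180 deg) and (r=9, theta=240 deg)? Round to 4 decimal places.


d = sqrt(r1^2 + r2^2 - 2*r1*r2*cos(t2-t1))
d = sqrt(12^2 + 9^2 - 2*12*9*cos(240-180)) = 10.8167

10.8167


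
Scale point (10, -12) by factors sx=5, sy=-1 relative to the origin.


Scaling: (x*sx, y*sy) = (10*5, -12*-1) = (50, 12)

(50, 12)


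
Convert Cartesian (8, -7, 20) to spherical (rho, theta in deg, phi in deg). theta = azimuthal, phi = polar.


rho = sqrt(8^2 + (-7)^2 + 20^2) = 22.6495
theta = atan2(-7, 8) = 318.8141 deg
phi = acos(20/22.6495) = 27.991 deg

rho = 22.6495, theta = 318.8141 deg, phi = 27.991 deg


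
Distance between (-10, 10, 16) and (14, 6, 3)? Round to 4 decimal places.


d = sqrt((14--10)^2 + (6-10)^2 + (3-16)^2) = 27.5862

27.5862


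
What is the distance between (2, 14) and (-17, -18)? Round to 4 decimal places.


d = sqrt((-17-2)^2 + (-18-14)^2) = 37.2156

37.2156


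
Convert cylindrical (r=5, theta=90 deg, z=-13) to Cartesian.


x = 5 * cos(90) = 0
y = 5 * sin(90) = 5
z = -13

(0, 5, -13)


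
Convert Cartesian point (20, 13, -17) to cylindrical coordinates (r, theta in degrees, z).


r = sqrt(20^2 + 13^2) = 23.8537
theta = atan2(13, 20) = 33.0239 deg
z = -17

r = 23.8537, theta = 33.0239 deg, z = -17


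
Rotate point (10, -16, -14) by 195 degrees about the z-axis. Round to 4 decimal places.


x' = 10*cos(195) - -16*sin(195) = -13.8004
y' = 10*sin(195) + -16*cos(195) = 12.8666
z' = -14

(-13.8004, 12.8666, -14)


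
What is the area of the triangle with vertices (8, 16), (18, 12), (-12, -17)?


Area = |x1(y2-y3) + x2(y3-y1) + x3(y1-y2)| / 2
= |8*(12--17) + 18*(-17-16) + -12*(16-12)| / 2
= 205

205


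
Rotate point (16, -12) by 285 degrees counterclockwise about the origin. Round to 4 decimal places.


x' = 16*cos(285) - -12*sin(285) = -7.45
y' = 16*sin(285) + -12*cos(285) = -18.5606

(-7.45, -18.5606)


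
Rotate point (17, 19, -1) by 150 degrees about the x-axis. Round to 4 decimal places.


x' = 17
y' = 19*cos(150) - -1*sin(150) = -15.9545
z' = 19*sin(150) + -1*cos(150) = 10.366

(17, -15.9545, 10.366)


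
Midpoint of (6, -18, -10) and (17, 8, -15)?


Midpoint = ((6+17)/2, (-18+8)/2, (-10+-15)/2) = (11.5, -5, -12.5)

(11.5, -5, -12.5)


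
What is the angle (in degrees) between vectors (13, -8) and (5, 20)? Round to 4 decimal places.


dot = 13*5 + -8*20 = -95
|u| = 15.2643, |v| = 20.6155
cos(angle) = -0.3019
angle = 107.5713 degrees

107.5713 degrees


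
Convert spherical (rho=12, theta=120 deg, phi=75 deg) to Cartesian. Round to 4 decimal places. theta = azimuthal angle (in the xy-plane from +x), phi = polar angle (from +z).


x = 12 * sin(75) * cos(120) = -5.7956
y = 12 * sin(75) * sin(120) = 10.0382
z = 12 * cos(75) = 3.1058

(-5.7956, 10.0382, 3.1058)


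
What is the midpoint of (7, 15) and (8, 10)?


Midpoint = ((7+8)/2, (15+10)/2) = (7.5, 12.5)

(7.5, 12.5)


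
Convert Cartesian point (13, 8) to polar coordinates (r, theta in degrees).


r = sqrt(13^2 + 8^2) = 15.2643
theta = atan2(8, 13) = 31.6075 degrees

r = 15.2643, theta = 31.6075 degrees


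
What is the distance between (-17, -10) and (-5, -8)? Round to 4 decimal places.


d = sqrt((-5--17)^2 + (-8--10)^2) = 12.1655

12.1655


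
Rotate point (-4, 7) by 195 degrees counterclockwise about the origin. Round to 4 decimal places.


x' = -4*cos(195) - 7*sin(195) = 5.6754
y' = -4*sin(195) + 7*cos(195) = -5.7262

(5.6754, -5.7262)


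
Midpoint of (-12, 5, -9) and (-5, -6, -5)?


Midpoint = ((-12+-5)/2, (5+-6)/2, (-9+-5)/2) = (-8.5, -0.5, -7)

(-8.5, -0.5, -7)


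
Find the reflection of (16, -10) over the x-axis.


Reflection across x-axis: (x, y) -> (x, -y)
(16, -10) -> (16, 10)

(16, 10)


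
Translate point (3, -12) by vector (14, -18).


Translation: (x+dx, y+dy) = (3+14, -12+-18) = (17, -30)

(17, -30)


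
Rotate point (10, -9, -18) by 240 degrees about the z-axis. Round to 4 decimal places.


x' = 10*cos(240) - -9*sin(240) = -12.7942
y' = 10*sin(240) + -9*cos(240) = -4.1603
z' = -18

(-12.7942, -4.1603, -18)


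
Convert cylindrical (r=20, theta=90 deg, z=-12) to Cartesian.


x = 20 * cos(90) = 0
y = 20 * sin(90) = 20
z = -12

(0, 20, -12)


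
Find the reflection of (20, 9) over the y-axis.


Reflection across y-axis: (x, y) -> (-x, y)
(20, 9) -> (-20, 9)

(-20, 9)


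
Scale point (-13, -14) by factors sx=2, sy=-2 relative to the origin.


Scaling: (x*sx, y*sy) = (-13*2, -14*-2) = (-26, 28)

(-26, 28)


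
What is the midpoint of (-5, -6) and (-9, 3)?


Midpoint = ((-5+-9)/2, (-6+3)/2) = (-7, -1.5)

(-7, -1.5)


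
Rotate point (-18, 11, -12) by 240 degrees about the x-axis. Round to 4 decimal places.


x' = -18
y' = 11*cos(240) - -12*sin(240) = -15.8923
z' = 11*sin(240) + -12*cos(240) = -3.5263

(-18, -15.8923, -3.5263)


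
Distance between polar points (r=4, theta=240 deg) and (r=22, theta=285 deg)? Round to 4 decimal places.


d = sqrt(r1^2 + r2^2 - 2*r1*r2*cos(t2-t1))
d = sqrt(4^2 + 22^2 - 2*4*22*cos(285-240)) = 19.3791

19.3791


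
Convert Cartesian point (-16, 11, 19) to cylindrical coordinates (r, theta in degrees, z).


r = sqrt((-16)^2 + 11^2) = 19.4165
theta = atan2(11, -16) = 145.4915 deg
z = 19

r = 19.4165, theta = 145.4915 deg, z = 19


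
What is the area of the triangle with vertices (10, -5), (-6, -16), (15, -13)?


Area = |x1(y2-y3) + x2(y3-y1) + x3(y1-y2)| / 2
= |10*(-16--13) + -6*(-13--5) + 15*(-5--16)| / 2
= 91.5

91.5


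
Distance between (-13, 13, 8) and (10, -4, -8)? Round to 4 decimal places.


d = sqrt((10--13)^2 + (-4-13)^2 + (-8-8)^2) = 32.7719

32.7719


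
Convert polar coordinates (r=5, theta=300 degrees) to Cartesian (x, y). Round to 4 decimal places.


x = 5 * cos(300) = 2.5
y = 5 * sin(300) = -4.3301

(2.5, -4.3301)


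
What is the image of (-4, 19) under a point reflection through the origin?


Reflection through origin: (x, y) -> (-x, -y)
(-4, 19) -> (4, -19)

(4, -19)


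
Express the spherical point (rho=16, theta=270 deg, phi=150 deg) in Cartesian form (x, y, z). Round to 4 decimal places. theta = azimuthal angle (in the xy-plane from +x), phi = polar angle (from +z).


x = 16 * sin(150) * cos(270) = 0
y = 16 * sin(150) * sin(270) = -8
z = 16 * cos(150) = -13.8564

(0, -8, -13.8564)


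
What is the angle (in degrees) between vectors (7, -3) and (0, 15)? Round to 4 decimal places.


dot = 7*0 + -3*15 = -45
|u| = 7.6158, |v| = 15
cos(angle) = -0.3939
angle = 113.1986 degrees

113.1986 degrees


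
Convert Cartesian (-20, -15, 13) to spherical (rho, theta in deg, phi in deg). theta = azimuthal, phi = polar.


rho = sqrt((-20)^2 + (-15)^2 + 13^2) = 28.178
theta = atan2(-15, -20) = 216.8699 deg
phi = acos(13/28.178) = 62.5256 deg

rho = 28.178, theta = 216.8699 deg, phi = 62.5256 deg


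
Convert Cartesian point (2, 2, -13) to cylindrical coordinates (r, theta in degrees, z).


r = sqrt(2^2 + 2^2) = 2.8284
theta = atan2(2, 2) = 45 deg
z = -13

r = 2.8284, theta = 45 deg, z = -13


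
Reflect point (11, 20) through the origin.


Reflection through origin: (x, y) -> (-x, -y)
(11, 20) -> (-11, -20)

(-11, -20)


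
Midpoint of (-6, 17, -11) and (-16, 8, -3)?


Midpoint = ((-6+-16)/2, (17+8)/2, (-11+-3)/2) = (-11, 12.5, -7)

(-11, 12.5, -7)


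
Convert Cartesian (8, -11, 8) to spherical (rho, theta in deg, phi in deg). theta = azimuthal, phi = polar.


rho = sqrt(8^2 + (-11)^2 + 8^2) = 15.7797
theta = atan2(-11, 8) = 306.0274 deg
phi = acos(8/15.7797) = 59.5372 deg

rho = 15.7797, theta = 306.0274 deg, phi = 59.5372 deg


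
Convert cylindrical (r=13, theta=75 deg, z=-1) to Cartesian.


x = 13 * cos(75) = 3.3646
y = 13 * sin(75) = 12.557
z = -1

(3.3646, 12.557, -1)


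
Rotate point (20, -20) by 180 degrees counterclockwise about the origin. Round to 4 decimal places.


x' = 20*cos(180) - -20*sin(180) = -20
y' = 20*sin(180) + -20*cos(180) = 20

(-20, 20)


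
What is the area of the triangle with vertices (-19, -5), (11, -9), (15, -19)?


Area = |x1(y2-y3) + x2(y3-y1) + x3(y1-y2)| / 2
= |-19*(-9--19) + 11*(-19--5) + 15*(-5--9)| / 2
= 142

142


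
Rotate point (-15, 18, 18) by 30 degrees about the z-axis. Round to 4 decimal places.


x' = -15*cos(30) - 18*sin(30) = -21.9904
y' = -15*sin(30) + 18*cos(30) = 8.0885
z' = 18

(-21.9904, 8.0885, 18)


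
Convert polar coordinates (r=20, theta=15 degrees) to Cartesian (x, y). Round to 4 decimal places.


x = 20 * cos(15) = 19.3185
y = 20 * sin(15) = 5.1764

(19.3185, 5.1764)


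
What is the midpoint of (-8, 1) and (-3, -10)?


Midpoint = ((-8+-3)/2, (1+-10)/2) = (-5.5, -4.5)

(-5.5, -4.5)


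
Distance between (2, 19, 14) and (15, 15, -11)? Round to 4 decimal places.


d = sqrt((15-2)^2 + (15-19)^2 + (-11-14)^2) = 28.4605

28.4605


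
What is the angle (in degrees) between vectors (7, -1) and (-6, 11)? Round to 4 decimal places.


dot = 7*-6 + -1*11 = -53
|u| = 7.0711, |v| = 12.53
cos(angle) = -0.5982
angle = 126.7406 degrees

126.7406 degrees


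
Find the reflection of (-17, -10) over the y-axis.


Reflection across y-axis: (x, y) -> (-x, y)
(-17, -10) -> (17, -10)

(17, -10)


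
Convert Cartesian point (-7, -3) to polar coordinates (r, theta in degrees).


r = sqrt((-7)^2 + (-3)^2) = 7.6158
theta = atan2(-3, -7) = 203.1986 degrees

r = 7.6158, theta = 203.1986 degrees


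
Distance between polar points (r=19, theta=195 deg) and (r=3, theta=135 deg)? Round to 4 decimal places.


d = sqrt(r1^2 + r2^2 - 2*r1*r2*cos(t2-t1))
d = sqrt(19^2 + 3^2 - 2*19*3*cos(135-195)) = 17.6918

17.6918


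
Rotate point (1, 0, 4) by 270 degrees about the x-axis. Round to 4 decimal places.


x' = 1
y' = 0*cos(270) - 4*sin(270) = 4
z' = 0*sin(270) + 4*cos(270) = 0

(1, 4, 0)


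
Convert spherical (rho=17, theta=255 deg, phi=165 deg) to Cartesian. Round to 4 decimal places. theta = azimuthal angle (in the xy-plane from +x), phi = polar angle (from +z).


x = 17 * sin(165) * cos(255) = -1.1388
y = 17 * sin(165) * sin(255) = -4.25
z = 17 * cos(165) = -16.4207

(-1.1388, -4.25, -16.4207)


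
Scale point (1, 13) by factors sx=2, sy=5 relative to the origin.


Scaling: (x*sx, y*sy) = (1*2, 13*5) = (2, 65)

(2, 65)


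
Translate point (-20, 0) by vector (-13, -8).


Translation: (x+dx, y+dy) = (-20+-13, 0+-8) = (-33, -8)

(-33, -8)


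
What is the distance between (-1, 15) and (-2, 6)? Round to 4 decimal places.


d = sqrt((-2--1)^2 + (6-15)^2) = 9.0554

9.0554


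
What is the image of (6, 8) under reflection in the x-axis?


Reflection across x-axis: (x, y) -> (x, -y)
(6, 8) -> (6, -8)

(6, -8)


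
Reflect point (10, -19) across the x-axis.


Reflection across x-axis: (x, y) -> (x, -y)
(10, -19) -> (10, 19)

(10, 19)


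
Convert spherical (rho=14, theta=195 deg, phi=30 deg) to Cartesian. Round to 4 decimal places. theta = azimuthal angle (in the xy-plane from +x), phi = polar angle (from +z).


x = 14 * sin(30) * cos(195) = -6.7615
y = 14 * sin(30) * sin(195) = -1.8117
z = 14 * cos(30) = 12.1244

(-6.7615, -1.8117, 12.1244)


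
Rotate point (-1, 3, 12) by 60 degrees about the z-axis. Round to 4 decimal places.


x' = -1*cos(60) - 3*sin(60) = -3.0981
y' = -1*sin(60) + 3*cos(60) = 0.634
z' = 12

(-3.0981, 0.634, 12)


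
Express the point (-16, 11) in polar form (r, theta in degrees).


r = sqrt((-16)^2 + 11^2) = 19.4165
theta = atan2(11, -16) = 145.4915 degrees

r = 19.4165, theta = 145.4915 degrees


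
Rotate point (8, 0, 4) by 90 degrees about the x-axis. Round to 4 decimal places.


x' = 8
y' = 0*cos(90) - 4*sin(90) = -4
z' = 0*sin(90) + 4*cos(90) = 0

(8, -4, 0)


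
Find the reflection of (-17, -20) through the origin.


Reflection through origin: (x, y) -> (-x, -y)
(-17, -20) -> (17, 20)

(17, 20)


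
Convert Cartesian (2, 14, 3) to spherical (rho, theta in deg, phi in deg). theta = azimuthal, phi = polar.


rho = sqrt(2^2 + 14^2 + 3^2) = 14.4568
theta = atan2(14, 2) = 81.8699 deg
phi = acos(3/14.4568) = 78.0233 deg

rho = 14.4568, theta = 81.8699 deg, phi = 78.0233 deg


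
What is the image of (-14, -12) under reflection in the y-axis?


Reflection across y-axis: (x, y) -> (-x, y)
(-14, -12) -> (14, -12)

(14, -12)


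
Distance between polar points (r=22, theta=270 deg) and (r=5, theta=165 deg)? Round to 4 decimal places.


d = sqrt(r1^2 + r2^2 - 2*r1*r2*cos(t2-t1))
d = sqrt(22^2 + 5^2 - 2*22*5*cos(165-270)) = 23.7895

23.7895


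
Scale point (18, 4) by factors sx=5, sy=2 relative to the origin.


Scaling: (x*sx, y*sy) = (18*5, 4*2) = (90, 8)

(90, 8)


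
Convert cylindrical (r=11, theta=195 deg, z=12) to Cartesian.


x = 11 * cos(195) = -10.6252
y = 11 * sin(195) = -2.847
z = 12

(-10.6252, -2.847, 12)


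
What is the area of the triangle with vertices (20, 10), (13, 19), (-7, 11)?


Area = |x1(y2-y3) + x2(y3-y1) + x3(y1-y2)| / 2
= |20*(19-11) + 13*(11-10) + -7*(10-19)| / 2
= 118

118


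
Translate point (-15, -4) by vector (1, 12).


Translation: (x+dx, y+dy) = (-15+1, -4+12) = (-14, 8)

(-14, 8)


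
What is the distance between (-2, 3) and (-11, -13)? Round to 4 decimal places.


d = sqrt((-11--2)^2 + (-13-3)^2) = 18.3576

18.3576


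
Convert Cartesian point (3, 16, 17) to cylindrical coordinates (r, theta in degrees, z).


r = sqrt(3^2 + 16^2) = 16.2788
theta = atan2(16, 3) = 79.3803 deg
z = 17

r = 16.2788, theta = 79.3803 deg, z = 17


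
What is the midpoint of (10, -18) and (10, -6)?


Midpoint = ((10+10)/2, (-18+-6)/2) = (10, -12)

(10, -12)


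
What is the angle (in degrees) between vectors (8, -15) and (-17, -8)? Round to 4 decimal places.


dot = 8*-17 + -15*-8 = -16
|u| = 17, |v| = 18.7883
cos(angle) = -0.0501
angle = 92.8714 degrees

92.8714 degrees


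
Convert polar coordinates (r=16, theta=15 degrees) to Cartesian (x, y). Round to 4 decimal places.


x = 16 * cos(15) = 15.4548
y = 16 * sin(15) = 4.1411

(15.4548, 4.1411)


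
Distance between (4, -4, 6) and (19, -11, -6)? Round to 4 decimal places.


d = sqrt((19-4)^2 + (-11--4)^2 + (-6-6)^2) = 20.445

20.445


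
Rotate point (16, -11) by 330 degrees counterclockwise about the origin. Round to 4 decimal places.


x' = 16*cos(330) - -11*sin(330) = 8.3564
y' = 16*sin(330) + -11*cos(330) = -17.5263

(8.3564, -17.5263)


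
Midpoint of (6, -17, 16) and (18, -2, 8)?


Midpoint = ((6+18)/2, (-17+-2)/2, (16+8)/2) = (12, -9.5, 12)

(12, -9.5, 12)


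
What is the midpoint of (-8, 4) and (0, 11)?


Midpoint = ((-8+0)/2, (4+11)/2) = (-4, 7.5)

(-4, 7.5)


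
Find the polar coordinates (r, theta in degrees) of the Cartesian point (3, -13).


r = sqrt(3^2 + (-13)^2) = 13.3417
theta = atan2(-13, 3) = 282.9946 degrees

r = 13.3417, theta = 282.9946 degrees


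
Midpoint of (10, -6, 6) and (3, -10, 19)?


Midpoint = ((10+3)/2, (-6+-10)/2, (6+19)/2) = (6.5, -8, 12.5)

(6.5, -8, 12.5)


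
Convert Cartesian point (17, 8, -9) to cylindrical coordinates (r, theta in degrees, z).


r = sqrt(17^2 + 8^2) = 18.7883
theta = atan2(8, 17) = 25.2011 deg
z = -9

r = 18.7883, theta = 25.2011 deg, z = -9


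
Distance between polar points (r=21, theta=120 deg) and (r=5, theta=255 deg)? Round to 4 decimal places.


d = sqrt(r1^2 + r2^2 - 2*r1*r2*cos(t2-t1))
d = sqrt(21^2 + 5^2 - 2*21*5*cos(255-120)) = 24.789

24.789


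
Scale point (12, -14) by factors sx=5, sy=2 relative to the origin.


Scaling: (x*sx, y*sy) = (12*5, -14*2) = (60, -28)

(60, -28)


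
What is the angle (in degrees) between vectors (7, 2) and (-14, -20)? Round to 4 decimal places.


dot = 7*-14 + 2*-20 = -138
|u| = 7.2801, |v| = 24.4131
cos(angle) = -0.7765
angle = 140.9374 degrees

140.9374 degrees


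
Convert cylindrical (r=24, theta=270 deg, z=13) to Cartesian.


x = 24 * cos(270) = 0
y = 24 * sin(270) = -24
z = 13

(0, -24, 13)


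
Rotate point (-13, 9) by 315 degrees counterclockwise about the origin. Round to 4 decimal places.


x' = -13*cos(315) - 9*sin(315) = -2.8284
y' = -13*sin(315) + 9*cos(315) = 15.5563

(-2.8284, 15.5563)


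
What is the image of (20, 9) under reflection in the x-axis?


Reflection across x-axis: (x, y) -> (x, -y)
(20, 9) -> (20, -9)

(20, -9)


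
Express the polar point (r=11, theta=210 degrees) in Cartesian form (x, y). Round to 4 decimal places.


x = 11 * cos(210) = -9.5263
y = 11 * sin(210) = -5.5

(-9.5263, -5.5)


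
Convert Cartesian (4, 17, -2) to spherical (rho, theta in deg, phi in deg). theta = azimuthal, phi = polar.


rho = sqrt(4^2 + 17^2 + (-2)^2) = 17.5784
theta = atan2(17, 4) = 76.7595 deg
phi = acos(-2/17.5784) = 96.533 deg

rho = 17.5784, theta = 76.7595 deg, phi = 96.533 deg


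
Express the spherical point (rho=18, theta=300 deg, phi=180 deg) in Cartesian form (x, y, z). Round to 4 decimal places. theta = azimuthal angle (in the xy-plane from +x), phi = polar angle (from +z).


x = 18 * sin(180) * cos(300) = 0
y = 18 * sin(180) * sin(300) = 0
z = 18 * cos(180) = -18

(0, 0, -18)


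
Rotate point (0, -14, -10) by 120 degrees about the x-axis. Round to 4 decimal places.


x' = 0
y' = -14*cos(120) - -10*sin(120) = 15.6603
z' = -14*sin(120) + -10*cos(120) = -7.1244

(0, 15.6603, -7.1244)


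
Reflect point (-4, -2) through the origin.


Reflection through origin: (x, y) -> (-x, -y)
(-4, -2) -> (4, 2)

(4, 2)


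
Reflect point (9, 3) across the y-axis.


Reflection across y-axis: (x, y) -> (-x, y)
(9, 3) -> (-9, 3)

(-9, 3)


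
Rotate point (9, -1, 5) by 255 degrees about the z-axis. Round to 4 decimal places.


x' = 9*cos(255) - -1*sin(255) = -3.2953
y' = 9*sin(255) + -1*cos(255) = -8.4345
z' = 5

(-3.2953, -8.4345, 5)


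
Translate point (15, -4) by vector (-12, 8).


Translation: (x+dx, y+dy) = (15+-12, -4+8) = (3, 4)

(3, 4)


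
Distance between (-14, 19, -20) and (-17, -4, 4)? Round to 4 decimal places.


d = sqrt((-17--14)^2 + (-4-19)^2 + (4--20)^2) = 33.3766

33.3766


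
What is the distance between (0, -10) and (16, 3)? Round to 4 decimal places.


d = sqrt((16-0)^2 + (3--10)^2) = 20.6155

20.6155


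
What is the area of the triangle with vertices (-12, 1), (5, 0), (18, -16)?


Area = |x1(y2-y3) + x2(y3-y1) + x3(y1-y2)| / 2
= |-12*(0--16) + 5*(-16-1) + 18*(1-0)| / 2
= 129.5

129.5


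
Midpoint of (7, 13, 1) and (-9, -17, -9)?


Midpoint = ((7+-9)/2, (13+-17)/2, (1+-9)/2) = (-1, -2, -4)

(-1, -2, -4)


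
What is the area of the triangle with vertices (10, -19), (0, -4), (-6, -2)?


Area = |x1(y2-y3) + x2(y3-y1) + x3(y1-y2)| / 2
= |10*(-4--2) + 0*(-2--19) + -6*(-19--4)| / 2
= 35

35


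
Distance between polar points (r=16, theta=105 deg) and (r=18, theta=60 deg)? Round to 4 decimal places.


d = sqrt(r1^2 + r2^2 - 2*r1*r2*cos(t2-t1))
d = sqrt(16^2 + 18^2 - 2*16*18*cos(60-105)) = 13.1418

13.1418


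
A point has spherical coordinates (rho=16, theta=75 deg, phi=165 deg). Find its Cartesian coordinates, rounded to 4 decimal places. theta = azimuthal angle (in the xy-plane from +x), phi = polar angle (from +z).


x = 16 * sin(165) * cos(75) = 1.0718
y = 16 * sin(165) * sin(75) = 4
z = 16 * cos(165) = -15.4548

(1.0718, 4, -15.4548)


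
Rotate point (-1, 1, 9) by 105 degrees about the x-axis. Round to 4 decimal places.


x' = -1
y' = 1*cos(105) - 9*sin(105) = -8.9522
z' = 1*sin(105) + 9*cos(105) = -1.3634

(-1, -8.9522, -1.3634)


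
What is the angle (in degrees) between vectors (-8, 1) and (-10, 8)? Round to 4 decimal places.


dot = -8*-10 + 1*8 = 88
|u| = 8.0623, |v| = 12.8062
cos(angle) = 0.8523
angle = 31.5348 degrees

31.5348 degrees
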